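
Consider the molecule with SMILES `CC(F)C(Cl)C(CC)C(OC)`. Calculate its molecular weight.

Atom tally by fragment:
  CH3 → C:1 H:3
  CH(F) → C:1 H:1 F:1
  CH(Cl) → C:1 H:1 Cl:1
  CH(C2H5) → C:3 H:6
  CH2OCH3 → C:2 H:5 O:1
Element totals:
  C: 8
  H: 16
  Cl: 1
  F: 1
  O: 1
Molecular formula: C8H16ClFO.
  M = 8(12.011) + 16(1.008) + 35.45 + 18.998 + 15.999
    = 96.088 + 16.128 + 35.450 + 18.998 + 15.999 = 182.663

182.66 g/mol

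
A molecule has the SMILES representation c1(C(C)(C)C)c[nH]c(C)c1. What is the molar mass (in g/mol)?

137.23 g/mol

Atom tally by fragment:
  pyrrole ring core → C:4 H:5 N:1
  (− 2 ring H displaced by substituents)
  + C(CH3)3 → C:4 H:9
  + CH3 → C:1 H:3
Element totals:
  C: 9
  H: 15
  N: 1
Molecular formula: C9H15N.
  M = 9(12.011) + 15(1.008) + 14.007
    = 108.099 + 15.120 + 14.007 = 137.226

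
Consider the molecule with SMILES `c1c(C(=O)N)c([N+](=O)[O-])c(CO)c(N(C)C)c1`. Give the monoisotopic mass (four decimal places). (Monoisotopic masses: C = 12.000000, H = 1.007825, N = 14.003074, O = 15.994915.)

239.0906

Atom tally by fragment:
  benzene ring core → C:6 H:6
  (− 4 ring H displaced by substituents)
  + CONH2 → C:1 H:2 O:1 N:1
  + NO2 → N:1 O:2
  + CH2OH → C:1 H:3 O:1
  + N(CH3)2 → N:1 C:2 H:6
Element totals:
  C: 10
  H: 13
  N: 3
  O: 4
Molecular formula: C10H13N3O4.
  M = 10(12.0) + 13(1.007825) + 3(14.003074) + 4(15.994915)
    = 120.000000 + 13.101725 + 42.009222 + 63.979660 = 239.090607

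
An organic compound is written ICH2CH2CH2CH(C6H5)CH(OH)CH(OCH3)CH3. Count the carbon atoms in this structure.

14

Element totals:
  C: 14
  H: 21
  I: 1
  O: 2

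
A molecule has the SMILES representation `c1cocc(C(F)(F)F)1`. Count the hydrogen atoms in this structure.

Atom tally by fragment:
  furan ring core → C:4 H:4 O:1
  (− 1 ring H displaced by substituents)
  + CF3 → C:1 F:3
Element totals:
  C: 5
  H: 3
  F: 3
  O: 1

3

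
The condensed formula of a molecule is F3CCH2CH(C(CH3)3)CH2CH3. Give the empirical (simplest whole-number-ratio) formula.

C9H17F3

Atom tally by fragment:
  F3CCH2 → C:2 H:2 F:3
  CH(C(CH3)3) → C:5 H:10
  CH2 → C:1 H:2
  CH3 → C:1 H:3
Element totals:
  C: 9
  H: 17
  F: 3
Molecular formula: C9H17F3.
gcd of subscripts (9, 3, 17) = 1, so the empirical formula equals the molecular formula.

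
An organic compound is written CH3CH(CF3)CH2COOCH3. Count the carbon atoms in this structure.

Element totals:
  C: 6
  H: 9
  F: 3
  O: 2

6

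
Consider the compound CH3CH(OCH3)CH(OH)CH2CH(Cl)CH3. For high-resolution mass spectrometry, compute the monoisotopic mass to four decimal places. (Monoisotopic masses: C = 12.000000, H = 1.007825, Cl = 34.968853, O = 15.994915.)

Atom tally by fragment:
  CH3 → C:1 H:3
  CH(OCH3) → C:2 H:4 O:1
  CH(OH) → C:1 H:2 O:1
  CH2 → C:1 H:2
  CH(Cl) → C:1 H:1 Cl:1
  CH3 → C:1 H:3
Element totals:
  C: 7
  H: 15
  Cl: 1
  O: 2
Molecular formula: C7H15ClO2.
  M = 7(12.0) + 15(1.007825) + 34.968853 + 2(15.994915)
    = 84.000000 + 15.117375 + 34.968853 + 31.989830 = 166.076058

166.0761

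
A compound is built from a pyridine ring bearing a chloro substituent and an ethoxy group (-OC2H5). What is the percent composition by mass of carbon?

Atom tally by fragment:
  pyridine ring core → C:5 H:5 N:1
  (− 2 ring H displaced by substituents)
  + Cl → Cl:1
  + OC2H5 → C:2 H:5 O:1
Element totals:
  C: 7
  H: 8
  Cl: 1
  N: 1
  O: 1
Molecular formula: C7H8ClNO.
Molar mass = 157.597 g/mol.
Mass from C: 7 × 12.011 = 84.077 g/mol.
%C = 84.077 / 157.597 × 100 = 53.35%.

53.35%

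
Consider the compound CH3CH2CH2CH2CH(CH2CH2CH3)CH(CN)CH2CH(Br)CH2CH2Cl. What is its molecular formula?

Atom tally by fragment:
  CH3 → C:1 H:3
  CH2 → C:1 H:2
  CH2 → C:1 H:2
  CH2 → C:1 H:2
  CH(CH2CH2CH3) → C:4 H:8
  CH(CN) → C:2 H:1 N:1
  CH2 → C:1 H:2
  CH(Br) → C:1 H:1 Br:1
  CH2 → C:1 H:2
  CH2Cl → C:1 H:2 Cl:1
Element totals:
  C: 14
  H: 25
  Br: 1
  Cl: 1
  N: 1

C14H25BrClN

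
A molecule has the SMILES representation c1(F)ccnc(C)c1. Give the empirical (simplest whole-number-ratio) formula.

C6H6FN

Atom tally by fragment:
  pyridine ring core → C:5 H:5 N:1
  (− 2 ring H displaced by substituents)
  + F → F:1
  + CH3 → C:1 H:3
Element totals:
  C: 6
  H: 6
  F: 1
  N: 1
Molecular formula: C6H6FN.
gcd of subscripts (6, 1, 6, 1) = 1, so the empirical formula equals the molecular formula.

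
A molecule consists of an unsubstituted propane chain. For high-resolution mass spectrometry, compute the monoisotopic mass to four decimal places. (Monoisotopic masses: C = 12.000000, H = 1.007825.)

Atom tally by fragment:
  CH3 → C:1 H:3
  CH2 → C:1 H:2
  CH3 → C:1 H:3
Element totals:
  C: 3
  H: 8
Molecular formula: C3H8.
  M = 3(12.0) + 8(1.007825)
    = 36.000000 + 8.062600 = 44.062600

44.0626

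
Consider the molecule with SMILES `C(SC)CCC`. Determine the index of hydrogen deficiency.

0

Atom tally by fragment:
  CH3SCH2 → C:2 H:5 S:1
  CH2 → C:1 H:2
  CH2 → C:1 H:2
  CH3 → C:1 H:3
Element totals:
  C: 5
  H: 12
  S: 1
Molecular formula: C5H12S.
DoU = (2C + 2 + N − H − X) / 2 = (2·5 + 2 + 0 − 12 − 0) / 2 = 0.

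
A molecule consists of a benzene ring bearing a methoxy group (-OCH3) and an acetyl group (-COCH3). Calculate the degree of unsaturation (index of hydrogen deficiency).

Atom tally by fragment:
  benzene ring core → C:6 H:6
  (− 2 ring H displaced by substituents)
  + OCH3 → C:1 H:3 O:1
  + COCH3 → C:2 H:3 O:1
Element totals:
  C: 9
  H: 10
  O: 2
Molecular formula: C9H10O2.
DoU = (2C + 2 + N − H − X) / 2 = (2·9 + 2 + 0 − 10 − 0) / 2 = 5.

5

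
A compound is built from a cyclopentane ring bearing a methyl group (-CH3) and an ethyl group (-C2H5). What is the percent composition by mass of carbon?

85.63%

Atom tally by fragment:
  cyclopentane ring core → C:5 H:10
  (− 2 ring H displaced by substituents)
  + CH3 → C:1 H:3
  + C2H5 → C:2 H:5
Element totals:
  C: 8
  H: 16
Molecular formula: C8H16.
Molar mass = 112.216 g/mol.
Mass from C: 8 × 12.011 = 96.088 g/mol.
%C = 96.088 / 112.216 × 100 = 85.63%.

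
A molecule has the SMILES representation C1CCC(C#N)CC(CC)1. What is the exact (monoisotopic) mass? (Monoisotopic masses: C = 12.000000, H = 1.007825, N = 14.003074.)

137.1204

Atom tally by fragment:
  cyclohexane ring core → C:6 H:12
  (− 2 ring H displaced by substituents)
  + CN → C:1 N:1
  + C2H5 → C:2 H:5
Element totals:
  C: 9
  H: 15
  N: 1
Molecular formula: C9H15N.
  M = 9(12.0) + 15(1.007825) + 14.003074
    = 108.000000 + 15.117375 + 14.003074 = 137.120449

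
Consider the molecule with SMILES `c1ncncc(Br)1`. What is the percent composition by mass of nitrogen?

17.62%

Atom tally by fragment:
  pyrimidine ring core → C:4 H:4 N:2
  (− 1 ring H displaced by substituents)
  + Br → Br:1
Element totals:
  C: 4
  H: 3
  Br: 1
  N: 2
Molecular formula: C4H3BrN2.
Molar mass = 158.986 g/mol.
Mass from N: 2 × 14.007 = 28.014 g/mol.
%N = 28.014 / 158.986 × 100 = 17.62%.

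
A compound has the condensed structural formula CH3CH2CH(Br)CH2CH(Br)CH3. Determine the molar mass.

243.97 g/mol

Atom tally by fragment:
  CH3 → C:1 H:3
  CH2 → C:1 H:2
  CH(Br) → C:1 H:1 Br:1
  CH2 → C:1 H:2
  CH(Br) → C:1 H:1 Br:1
  CH3 → C:1 H:3
Element totals:
  C: 6
  H: 12
  Br: 2
Molecular formula: C6H12Br2.
  M = 6(12.011) + 12(1.008) + 2(79.904)
    = 72.066 + 12.096 + 159.808 = 243.970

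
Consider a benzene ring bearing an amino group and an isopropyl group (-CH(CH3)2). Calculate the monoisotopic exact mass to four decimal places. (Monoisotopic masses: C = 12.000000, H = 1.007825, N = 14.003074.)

135.1048

Atom tally by fragment:
  benzene ring core → C:6 H:6
  (− 2 ring H displaced by substituents)
  + NH2 → N:1 H:2
  + CH(CH3)2 → C:3 H:7
Element totals:
  C: 9
  H: 13
  N: 1
Molecular formula: C9H13N.
  M = 9(12.0) + 13(1.007825) + 14.003074
    = 108.000000 + 13.101725 + 14.003074 = 135.104799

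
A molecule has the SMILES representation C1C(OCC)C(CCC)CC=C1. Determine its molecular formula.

C11H20O

Atom tally by fragment:
  cyclohexene ring core → C:6 H:10
  (− 2 ring H displaced by substituents)
  + OC2H5 → C:2 H:5 O:1
  + CH2CH2CH3 → C:3 H:7
Element totals:
  C: 11
  H: 20
  O: 1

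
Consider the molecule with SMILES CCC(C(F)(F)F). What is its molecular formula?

Atom tally by fragment:
  CH3 → C:1 H:3
  CH2 → C:1 H:2
  CH2CF3 → C:2 H:2 F:3
Element totals:
  C: 4
  H: 7
  F: 3

C4H7F3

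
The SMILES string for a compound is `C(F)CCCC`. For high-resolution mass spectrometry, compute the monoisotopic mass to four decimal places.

Atom tally by fragment:
  FCH2 → C:1 H:2 F:1
  CH2 → C:1 H:2
  CH2 → C:1 H:2
  CH2 → C:1 H:2
  CH3 → C:1 H:3
Element totals:
  C: 5
  H: 11
  F: 1
Molecular formula: C5H11F.
  M = 5(12.0) + 11(1.007825) + 18.998403
    = 60.000000 + 11.086075 + 18.998403 = 90.084478

90.0845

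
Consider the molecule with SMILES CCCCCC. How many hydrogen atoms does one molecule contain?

14

Atom tally by fragment:
  CH3 → C:1 H:3
  CH2 → C:1 H:2
  CH2 → C:1 H:2
  CH2 → C:1 H:2
  CH2 → C:1 H:2
  CH3 → C:1 H:3
Element totals:
  C: 6
  H: 14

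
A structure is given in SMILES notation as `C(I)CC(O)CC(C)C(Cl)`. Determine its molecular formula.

C7H14ClIO

Atom tally by fragment:
  ICH2 → C:1 H:2 I:1
  CH2 → C:1 H:2
  CH(OH) → C:1 H:2 O:1
  CH2 → C:1 H:2
  CH(CH3) → C:2 H:4
  CH2Cl → C:1 H:2 Cl:1
Element totals:
  C: 7
  H: 14
  Cl: 1
  I: 1
  O: 1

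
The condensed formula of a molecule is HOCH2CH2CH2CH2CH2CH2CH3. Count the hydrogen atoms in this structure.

16

Atom tally by fragment:
  HOCH2 → C:1 H:3 O:1
  CH2 → C:1 H:2
  CH2 → C:1 H:2
  CH2 → C:1 H:2
  CH2 → C:1 H:2
  CH2 → C:1 H:2
  CH3 → C:1 H:3
Element totals:
  C: 7
  H: 16
  O: 1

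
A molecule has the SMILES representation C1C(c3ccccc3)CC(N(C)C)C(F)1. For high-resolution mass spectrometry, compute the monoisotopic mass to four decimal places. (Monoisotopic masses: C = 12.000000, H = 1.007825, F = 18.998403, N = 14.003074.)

207.1423

Atom tally by fragment:
  cyclopentane ring core → C:5 H:10
  (− 3 ring H displaced by substituents)
  + C6H5 → C:6 H:5
  + N(CH3)2 → N:1 C:2 H:6
  + F → F:1
Element totals:
  C: 13
  H: 18
  F: 1
  N: 1
Molecular formula: C13H18FN.
  M = 13(12.0) + 18(1.007825) + 18.998403 + 14.003074
    = 156.000000 + 18.140850 + 18.998403 + 14.003074 = 207.142327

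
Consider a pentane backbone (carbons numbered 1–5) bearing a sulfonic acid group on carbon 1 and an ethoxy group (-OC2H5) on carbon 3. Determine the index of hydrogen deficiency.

0

Atom tally by fragment:
  HO3SCH2 → C:1 H:3 S:1 O:3
  CH2 → C:1 H:2
  CH(OC2H5) → C:3 H:6 O:1
  CH2 → C:1 H:2
  CH3 → C:1 H:3
Element totals:
  C: 7
  H: 16
  O: 4
  S: 1
Molecular formula: C7H16O4S.
DoU = (2C + 2 + N − H − X) / 2 = (2·7 + 2 + 0 − 16 − 0) / 2 = 0.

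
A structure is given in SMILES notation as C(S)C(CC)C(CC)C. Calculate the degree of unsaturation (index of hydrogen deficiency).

0

Atom tally by fragment:
  HSCH2 → C:1 H:3 S:1
  CH(C2H5) → C:3 H:6
  CH(C2H5) → C:3 H:6
  CH3 → C:1 H:3
Element totals:
  C: 8
  H: 18
  S: 1
Molecular formula: C8H18S.
DoU = (2C + 2 + N − H − X) / 2 = (2·8 + 2 + 0 − 18 − 0) / 2 = 0.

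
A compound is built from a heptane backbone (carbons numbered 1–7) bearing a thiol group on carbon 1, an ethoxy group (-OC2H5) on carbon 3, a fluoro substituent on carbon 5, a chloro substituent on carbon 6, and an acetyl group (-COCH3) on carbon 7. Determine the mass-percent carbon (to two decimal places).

Atom tally by fragment:
  HSCH2 → C:1 H:3 S:1
  CH2 → C:1 H:2
  CH(OC2H5) → C:3 H:6 O:1
  CH2 → C:1 H:2
  CH(F) → C:1 H:1 F:1
  CH(Cl) → C:1 H:1 Cl:1
  CH2COCH3 → C:3 H:5 O:1
Element totals:
  C: 11
  H: 20
  Cl: 1
  F: 1
  O: 2
  S: 1
Molecular formula: C11H20ClFO2S.
Molar mass = 270.787 g/mol.
Mass from C: 11 × 12.011 = 132.121 g/mol.
%C = 132.121 / 270.787 × 100 = 48.79%.

48.79%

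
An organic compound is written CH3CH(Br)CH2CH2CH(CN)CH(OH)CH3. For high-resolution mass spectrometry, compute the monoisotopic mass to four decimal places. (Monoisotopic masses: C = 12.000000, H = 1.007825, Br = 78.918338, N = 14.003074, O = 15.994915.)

219.0259

Atom tally by fragment:
  CH3 → C:1 H:3
  CH(Br) → C:1 H:1 Br:1
  CH2 → C:1 H:2
  CH2 → C:1 H:2
  CH(CN) → C:2 H:1 N:1
  CH(OH) → C:1 H:2 O:1
  CH3 → C:1 H:3
Element totals:
  C: 8
  H: 14
  Br: 1
  N: 1
  O: 1
Molecular formula: C8H14BrNO.
  M = 8(12.0) + 14(1.007825) + 78.918338 + 14.003074 + 15.994915
    = 96.000000 + 14.109550 + 78.918338 + 14.003074 + 15.994915 = 219.025877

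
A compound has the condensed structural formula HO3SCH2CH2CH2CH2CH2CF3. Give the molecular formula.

Atom tally by fragment:
  HO3SCH2 → C:1 H:3 S:1 O:3
  CH2 → C:1 H:2
  CH2 → C:1 H:2
  CH2 → C:1 H:2
  CH2CF3 → C:2 H:2 F:3
Element totals:
  C: 6
  H: 11
  F: 3
  O: 3
  S: 1

C6H11F3O3S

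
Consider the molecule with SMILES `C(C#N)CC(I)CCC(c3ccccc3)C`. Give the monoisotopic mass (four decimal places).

327.0484

Atom tally by fragment:
  NCCH2 → C:2 H:2 N:1
  CH2 → C:1 H:2
  CH(I) → C:1 H:1 I:1
  CH2 → C:1 H:2
  CH2 → C:1 H:2
  CH(C6H5) → C:7 H:6
  CH3 → C:1 H:3
Element totals:
  C: 14
  H: 18
  I: 1
  N: 1
Molecular formula: C14H18IN.
  M = 14(12.0) + 18(1.007825) + 126.904472 + 14.003074
    = 168.000000 + 18.140850 + 126.904472 + 14.003074 = 327.048396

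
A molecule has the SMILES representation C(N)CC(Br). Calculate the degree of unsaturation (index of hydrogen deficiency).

0

Atom tally by fragment:
  H2NCH2 → C:1 H:4 N:1
  CH2 → C:1 H:2
  CH2Br → C:1 H:2 Br:1
Element totals:
  C: 3
  H: 8
  Br: 1
  N: 1
Molecular formula: C3H8BrN.
DoU = (2C + 2 + N − H − X) / 2 = (2·3 + 2 + 1 − 8 − 1) / 2 = 0.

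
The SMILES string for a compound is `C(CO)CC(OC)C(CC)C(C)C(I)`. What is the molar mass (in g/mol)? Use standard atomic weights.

Atom tally by fragment:
  HOCH2CH2 → C:2 H:5 O:1
  CH2 → C:1 H:2
  CH(OCH3) → C:2 H:4 O:1
  CH(C2H5) → C:3 H:6
  CH(CH3) → C:2 H:4
  CH2I → C:1 H:2 I:1
Element totals:
  C: 11
  H: 23
  I: 1
  O: 2
Molecular formula: C11H23IO2.
  M = 11(12.011) + 23(1.008) + 126.904 + 2(15.999)
    = 132.121 + 23.184 + 126.904 + 31.998 = 314.207

314.21 g/mol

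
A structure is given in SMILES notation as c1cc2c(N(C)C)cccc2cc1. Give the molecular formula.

Atom tally by fragment:
  naphthalene ring system core → C:10 H:8
  (− 1 ring H displaced by substituents)
  + N(CH3)2 → N:1 C:2 H:6
Element totals:
  C: 12
  H: 13
  N: 1

C12H13N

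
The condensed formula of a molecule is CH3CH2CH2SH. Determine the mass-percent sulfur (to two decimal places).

Atom tally by fragment:
  CH3 → C:1 H:3
  CH2 → C:1 H:2
  CH2SH → C:1 H:3 S:1
Element totals:
  C: 3
  H: 8
  S: 1
Molecular formula: C3H8S.
Molar mass = 76.157 g/mol.
Mass from S: 1 × 32.06 = 32.060 g/mol.
%S = 32.060 / 76.157 × 100 = 42.10%.

42.10%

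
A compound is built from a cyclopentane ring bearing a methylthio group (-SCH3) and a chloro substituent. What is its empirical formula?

C6H11ClS

Atom tally by fragment:
  cyclopentane ring core → C:5 H:10
  (− 2 ring H displaced by substituents)
  + SCH3 → C:1 H:3 S:1
  + Cl → Cl:1
Element totals:
  C: 6
  H: 11
  Cl: 1
  S: 1
Molecular formula: C6H11ClS.
gcd of subscripts (6, 1, 11, 1) = 1, so the empirical formula equals the molecular formula.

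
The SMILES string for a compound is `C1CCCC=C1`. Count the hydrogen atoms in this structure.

Atom tally by fragment:
  cyclohexene ring core → C:6 H:10
Element totals:
  C: 6
  H: 10

10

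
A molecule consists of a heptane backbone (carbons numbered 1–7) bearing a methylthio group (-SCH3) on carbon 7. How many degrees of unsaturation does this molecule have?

Atom tally by fragment:
  CH3 → C:1 H:3
  CH2 → C:1 H:2
  CH2 → C:1 H:2
  CH2 → C:1 H:2
  CH2 → C:1 H:2
  CH2 → C:1 H:2
  CH2SCH3 → C:2 H:5 S:1
Element totals:
  C: 8
  H: 18
  S: 1
Molecular formula: C8H18S.
DoU = (2C + 2 + N − H − X) / 2 = (2·8 + 2 + 0 − 18 − 0) / 2 = 0.

0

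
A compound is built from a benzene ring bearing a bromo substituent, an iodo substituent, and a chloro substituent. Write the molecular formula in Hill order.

C6H3BrClI

Atom tally by fragment:
  benzene ring core → C:6 H:6
  (− 3 ring H displaced by substituents)
  + Br → Br:1
  + I → I:1
  + Cl → Cl:1
Element totals:
  C: 6
  H: 3
  Br: 1
  Cl: 1
  I: 1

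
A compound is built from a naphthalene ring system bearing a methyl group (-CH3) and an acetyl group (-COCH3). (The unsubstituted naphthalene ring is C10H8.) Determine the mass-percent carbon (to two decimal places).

84.75%

Atom tally by fragment:
  naphthalene ring system core → C:10 H:8
  (− 2 ring H displaced by substituents)
  + CH3 → C:1 H:3
  + COCH3 → C:2 H:3 O:1
Element totals:
  C: 13
  H: 12
  O: 1
Molecular formula: C13H12O.
Molar mass = 184.238 g/mol.
Mass from C: 13 × 12.011 = 156.143 g/mol.
%C = 156.143 / 184.238 × 100 = 84.75%.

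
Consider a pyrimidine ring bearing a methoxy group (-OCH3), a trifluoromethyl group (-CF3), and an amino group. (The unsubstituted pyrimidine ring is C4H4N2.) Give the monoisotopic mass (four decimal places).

193.0463

Atom tally by fragment:
  pyrimidine ring core → C:4 H:4 N:2
  (− 3 ring H displaced by substituents)
  + OCH3 → C:1 H:3 O:1
  + CF3 → C:1 F:3
  + NH2 → N:1 H:2
Element totals:
  C: 6
  H: 6
  F: 3
  N: 3
  O: 1
Molecular formula: C6H6F3N3O.
  M = 6(12.0) + 6(1.007825) + 3(18.998403) + 3(14.003074) + 15.994915
    = 72.000000 + 6.046950 + 56.995209 + 42.009222 + 15.994915 = 193.046296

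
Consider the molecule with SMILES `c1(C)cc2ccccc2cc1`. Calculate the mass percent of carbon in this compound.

92.91%

Atom tally by fragment:
  naphthalene ring system core → C:10 H:8
  (− 1 ring H displaced by substituents)
  + CH3 → C:1 H:3
Element totals:
  C: 11
  H: 10
Molecular formula: C11H10.
Molar mass = 142.201 g/mol.
Mass from C: 11 × 12.011 = 132.121 g/mol.
%C = 132.121 / 142.201 × 100 = 92.91%.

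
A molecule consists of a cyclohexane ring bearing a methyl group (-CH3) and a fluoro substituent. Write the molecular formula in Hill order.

Atom tally by fragment:
  cyclohexane ring core → C:6 H:12
  (− 2 ring H displaced by substituents)
  + CH3 → C:1 H:3
  + F → F:1
Element totals:
  C: 7
  H: 13
  F: 1

C7H13F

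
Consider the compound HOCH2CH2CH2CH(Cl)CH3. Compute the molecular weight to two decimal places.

122.59 g/mol

Atom tally by fragment:
  HOCH2CH2 → C:2 H:5 O:1
  CH2 → C:1 H:2
  CH(Cl) → C:1 H:1 Cl:1
  CH3 → C:1 H:3
Element totals:
  C: 5
  H: 11
  Cl: 1
  O: 1
Molecular formula: C5H11ClO.
  M = 5(12.011) + 11(1.008) + 35.45 + 15.999
    = 60.055 + 11.088 + 35.450 + 15.999 = 122.592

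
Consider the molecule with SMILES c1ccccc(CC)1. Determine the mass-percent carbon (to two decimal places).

Atom tally by fragment:
  benzene ring core → C:6 H:6
  (− 1 ring H displaced by substituents)
  + C2H5 → C:2 H:5
Element totals:
  C: 8
  H: 10
Molecular formula: C8H10.
Molar mass = 106.168 g/mol.
Mass from C: 8 × 12.011 = 96.088 g/mol.
%C = 96.088 / 106.168 × 100 = 90.51%.

90.51%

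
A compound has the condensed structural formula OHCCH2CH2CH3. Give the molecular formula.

C4H8O

Atom tally by fragment:
  OHCCH2 → C:2 H:3 O:1
  CH2 → C:1 H:2
  CH3 → C:1 H:3
Element totals:
  C: 4
  H: 8
  O: 1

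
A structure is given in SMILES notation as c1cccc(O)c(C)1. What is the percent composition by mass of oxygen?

14.79%

Atom tally by fragment:
  benzene ring core → C:6 H:6
  (− 2 ring H displaced by substituents)
  + OH → O:1 H:1
  + CH3 → C:1 H:3
Element totals:
  C: 7
  H: 8
  O: 1
Molecular formula: C7H8O.
Molar mass = 108.140 g/mol.
Mass from O: 1 × 15.999 = 15.999 g/mol.
%O = 15.999 / 108.140 × 100 = 14.79%.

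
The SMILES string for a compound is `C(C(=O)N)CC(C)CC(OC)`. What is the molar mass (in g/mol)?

Atom tally by fragment:
  H2NOCCH2 → C:2 H:4 O:1 N:1
  CH2 → C:1 H:2
  CH(CH3) → C:2 H:4
  CH2 → C:1 H:2
  CH2OCH3 → C:2 H:5 O:1
Element totals:
  C: 8
  H: 17
  N: 1
  O: 2
Molecular formula: C8H17NO2.
  M = 8(12.011) + 17(1.008) + 14.007 + 2(15.999)
    = 96.088 + 17.136 + 14.007 + 31.998 = 159.229

159.23 g/mol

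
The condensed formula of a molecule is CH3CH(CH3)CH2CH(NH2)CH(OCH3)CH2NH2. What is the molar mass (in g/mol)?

Element totals:
  C: 8
  H: 20
  N: 2
  O: 1
Molecular formula: C8H20N2O.
  M = 8(12.011) + 20(1.008) + 2(14.007) + 15.999
    = 96.088 + 20.160 + 28.014 + 15.999 = 160.261

160.26 g/mol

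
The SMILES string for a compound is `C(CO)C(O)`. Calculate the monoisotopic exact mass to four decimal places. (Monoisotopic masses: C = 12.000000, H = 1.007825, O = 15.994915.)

Atom tally by fragment:
  HOCH2CH2 → C:2 H:5 O:1
  CH2OH → C:1 H:3 O:1
Element totals:
  C: 3
  H: 8
  O: 2
Molecular formula: C3H8O2.
  M = 3(12.0) + 8(1.007825) + 2(15.994915)
    = 36.000000 + 8.062600 + 31.989830 = 76.052430

76.0524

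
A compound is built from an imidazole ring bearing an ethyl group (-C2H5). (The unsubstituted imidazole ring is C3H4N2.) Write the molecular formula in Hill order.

Atom tally by fragment:
  imidazole ring core → C:3 H:4 N:2
  (− 1 ring H displaced by substituents)
  + C2H5 → C:2 H:5
Element totals:
  C: 5
  H: 8
  N: 2

C5H8N2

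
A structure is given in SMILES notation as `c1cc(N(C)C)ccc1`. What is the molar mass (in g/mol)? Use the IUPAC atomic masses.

121.18 g/mol

Atom tally by fragment:
  benzene ring core → C:6 H:6
  (− 1 ring H displaced by substituents)
  + N(CH3)2 → N:1 C:2 H:6
Element totals:
  C: 8
  H: 11
  N: 1
Molecular formula: C8H11N.
  M = 8(12.011) + 11(1.008) + 14.007
    = 96.088 + 11.088 + 14.007 = 121.183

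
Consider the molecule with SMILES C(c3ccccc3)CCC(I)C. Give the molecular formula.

Atom tally by fragment:
  C6H5CH2 → C:7 H:7
  CH2 → C:1 H:2
  CH2 → C:1 H:2
  CH(I) → C:1 H:1 I:1
  CH3 → C:1 H:3
Element totals:
  C: 11
  H: 15
  I: 1

C11H15I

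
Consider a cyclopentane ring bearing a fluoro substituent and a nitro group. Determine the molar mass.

Atom tally by fragment:
  cyclopentane ring core → C:5 H:10
  (− 2 ring H displaced by substituents)
  + F → F:1
  + NO2 → N:1 O:2
Element totals:
  C: 5
  H: 8
  F: 1
  N: 1
  O: 2
Molecular formula: C5H8FNO2.
  M = 5(12.011) + 8(1.008) + 18.998 + 14.007 + 2(15.999)
    = 60.055 + 8.064 + 18.998 + 14.007 + 31.998 = 133.122

133.12 g/mol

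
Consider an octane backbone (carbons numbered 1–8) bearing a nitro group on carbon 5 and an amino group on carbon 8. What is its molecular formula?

C8H18N2O2

Atom tally by fragment:
  CH3 → C:1 H:3
  CH2 → C:1 H:2
  CH2 → C:1 H:2
  CH2 → C:1 H:2
  CH(NO2) → C:1 H:1 N:1 O:2
  CH2 → C:1 H:2
  CH2 → C:1 H:2
  CH2NH2 → C:1 H:4 N:1
Element totals:
  C: 8
  H: 18
  N: 2
  O: 2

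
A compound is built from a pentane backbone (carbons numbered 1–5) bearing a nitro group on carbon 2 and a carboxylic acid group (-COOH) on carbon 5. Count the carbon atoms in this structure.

Atom tally by fragment:
  CH3 → C:1 H:3
  CH(NO2) → C:1 H:1 N:1 O:2
  CH2 → C:1 H:2
  CH2 → C:1 H:2
  CH2COOH → C:2 H:3 O:2
Element totals:
  C: 6
  H: 11
  N: 1
  O: 4

6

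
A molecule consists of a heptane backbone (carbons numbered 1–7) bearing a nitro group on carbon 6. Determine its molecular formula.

Atom tally by fragment:
  CH3 → C:1 H:3
  CH2 → C:1 H:2
  CH2 → C:1 H:2
  CH2 → C:1 H:2
  CH2 → C:1 H:2
  CH(NO2) → C:1 H:1 N:1 O:2
  CH3 → C:1 H:3
Element totals:
  C: 7
  H: 15
  N: 1
  O: 2

C7H15NO2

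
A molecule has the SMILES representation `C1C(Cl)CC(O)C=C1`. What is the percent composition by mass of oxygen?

12.07%

Atom tally by fragment:
  cyclohexene ring core → C:6 H:10
  (− 2 ring H displaced by substituents)
  + Cl → Cl:1
  + OH → O:1 H:1
Element totals:
  C: 6
  H: 9
  Cl: 1
  O: 1
Molecular formula: C6H9ClO.
Molar mass = 132.587 g/mol.
Mass from O: 1 × 15.999 = 15.999 g/mol.
%O = 15.999 / 132.587 × 100 = 12.07%.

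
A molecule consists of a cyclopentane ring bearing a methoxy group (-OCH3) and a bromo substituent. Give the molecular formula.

C6H11BrO

Atom tally by fragment:
  cyclopentane ring core → C:5 H:10
  (− 2 ring H displaced by substituents)
  + OCH3 → C:1 H:3 O:1
  + Br → Br:1
Element totals:
  C: 6
  H: 11
  Br: 1
  O: 1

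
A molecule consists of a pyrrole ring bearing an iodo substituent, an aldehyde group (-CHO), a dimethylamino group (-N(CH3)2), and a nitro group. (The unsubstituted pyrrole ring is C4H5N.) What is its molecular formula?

Atom tally by fragment:
  pyrrole ring core → C:4 H:5 N:1
  (− 4 ring H displaced by substituents)
  + I → I:1
  + CHO → C:1 H:1 O:1
  + N(CH3)2 → N:1 C:2 H:6
  + NO2 → N:1 O:2
Element totals:
  C: 7
  H: 8
  I: 1
  N: 3
  O: 3

C7H8IN3O3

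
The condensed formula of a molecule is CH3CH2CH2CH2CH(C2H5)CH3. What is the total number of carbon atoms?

Element totals:
  C: 8
  H: 18

8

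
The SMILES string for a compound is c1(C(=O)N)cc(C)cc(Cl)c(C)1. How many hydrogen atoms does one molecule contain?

Atom tally by fragment:
  benzene ring core → C:6 H:6
  (− 4 ring H displaced by substituents)
  + CONH2 → C:1 H:2 O:1 N:1
  + CH3 → C:1 H:3
  + Cl → Cl:1
  + CH3 → C:1 H:3
Element totals:
  C: 9
  H: 10
  Cl: 1
  N: 1
  O: 1

10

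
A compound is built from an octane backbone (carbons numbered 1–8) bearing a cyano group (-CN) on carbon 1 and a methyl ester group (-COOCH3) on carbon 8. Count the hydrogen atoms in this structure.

19

Atom tally by fragment:
  NCCH2 → C:2 H:2 N:1
  CH2 → C:1 H:2
  CH2 → C:1 H:2
  CH2 → C:1 H:2
  CH2 → C:1 H:2
  CH2 → C:1 H:2
  CH2 → C:1 H:2
  CH2COOCH3 → C:3 H:5 O:2
Element totals:
  C: 11
  H: 19
  N: 1
  O: 2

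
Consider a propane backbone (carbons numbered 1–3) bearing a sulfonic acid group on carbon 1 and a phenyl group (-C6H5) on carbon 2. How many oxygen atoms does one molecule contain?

3

Atom tally by fragment:
  HO3SCH2 → C:1 H:3 S:1 O:3
  CH(C6H5) → C:7 H:6
  CH3 → C:1 H:3
Element totals:
  C: 9
  H: 12
  O: 3
  S: 1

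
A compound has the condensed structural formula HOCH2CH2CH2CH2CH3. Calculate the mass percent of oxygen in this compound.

Atom tally by fragment:
  HOCH2 → C:1 H:3 O:1
  CH2 → C:1 H:2
  CH2 → C:1 H:2
  CH2 → C:1 H:2
  CH3 → C:1 H:3
Element totals:
  C: 5
  H: 12
  O: 1
Molecular formula: C5H12O.
Molar mass = 88.150 g/mol.
Mass from O: 1 × 15.999 = 15.999 g/mol.
%O = 15.999 / 88.150 × 100 = 18.15%.

18.15%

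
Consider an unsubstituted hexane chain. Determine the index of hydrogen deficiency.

0

Atom tally by fragment:
  CH3 → C:1 H:3
  CH2 → C:1 H:2
  CH2 → C:1 H:2
  CH2 → C:1 H:2
  CH2 → C:1 H:2
  CH3 → C:1 H:3
Element totals:
  C: 6
  H: 14
Molecular formula: C6H14.
DoU = (2C + 2 + N − H − X) / 2 = (2·6 + 2 + 0 − 14 − 0) / 2 = 0.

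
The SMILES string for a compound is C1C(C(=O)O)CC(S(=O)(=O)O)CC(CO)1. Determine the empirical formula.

Atom tally by fragment:
  cyclohexane ring core → C:6 H:12
  (− 3 ring H displaced by substituents)
  + COOH → C:1 H:1 O:2
  + SO3H → S:1 O:3 H:1
  + CH2OH → C:1 H:3 O:1
Element totals:
  C: 8
  H: 14
  O: 6
  S: 1
Molecular formula: C8H14O6S.
gcd of subscripts (8, 14, 6, 1) = 1, so the empirical formula equals the molecular formula.

C8H14O6S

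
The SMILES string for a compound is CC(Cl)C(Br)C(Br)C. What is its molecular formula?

Atom tally by fragment:
  CH3 → C:1 H:3
  CH(Cl) → C:1 H:1 Cl:1
  CH(Br) → C:1 H:1 Br:1
  CH(Br) → C:1 H:1 Br:1
  CH3 → C:1 H:3
Element totals:
  C: 5
  H: 9
  Br: 2
  Cl: 1

C5H9Br2Cl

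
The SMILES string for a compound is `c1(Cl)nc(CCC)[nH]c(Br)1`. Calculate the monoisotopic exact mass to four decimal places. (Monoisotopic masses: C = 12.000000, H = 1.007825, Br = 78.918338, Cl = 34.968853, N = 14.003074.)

221.9559

Atom tally by fragment:
  imidazole ring core → C:3 H:4 N:2
  (− 3 ring H displaced by substituents)
  + Cl → Cl:1
  + CH2CH2CH3 → C:3 H:7
  + Br → Br:1
Element totals:
  C: 6
  H: 8
  Br: 1
  Cl: 1
  N: 2
Molecular formula: C6H8BrClN2.
  M = 6(12.0) + 8(1.007825) + 78.918338 + 34.968853 + 2(14.003074)
    = 72.000000 + 8.062600 + 78.918338 + 34.968853 + 28.006148 = 221.955939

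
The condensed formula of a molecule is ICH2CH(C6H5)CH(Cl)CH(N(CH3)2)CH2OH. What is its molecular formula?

C13H19ClINO

Atom tally by fragment:
  ICH2 → C:1 H:2 I:1
  CH(C6H5) → C:7 H:6
  CH(Cl) → C:1 H:1 Cl:1
  CH(N(CH3)2) → C:3 H:7 N:1
  CH2OH → C:1 H:3 O:1
Element totals:
  C: 13
  H: 19
  Cl: 1
  I: 1
  N: 1
  O: 1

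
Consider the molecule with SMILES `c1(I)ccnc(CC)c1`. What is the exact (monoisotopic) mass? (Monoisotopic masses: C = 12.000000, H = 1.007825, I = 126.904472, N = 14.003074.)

Atom tally by fragment:
  pyridine ring core → C:5 H:5 N:1
  (− 2 ring H displaced by substituents)
  + I → I:1
  + C2H5 → C:2 H:5
Element totals:
  C: 7
  H: 8
  I: 1
  N: 1
Molecular formula: C7H8IN.
  M = 7(12.0) + 8(1.007825) + 126.904472 + 14.003074
    = 84.000000 + 8.062600 + 126.904472 + 14.003074 = 232.970146

232.9701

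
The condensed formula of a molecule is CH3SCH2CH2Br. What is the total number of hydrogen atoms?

Element totals:
  C: 3
  H: 7
  Br: 1
  S: 1

7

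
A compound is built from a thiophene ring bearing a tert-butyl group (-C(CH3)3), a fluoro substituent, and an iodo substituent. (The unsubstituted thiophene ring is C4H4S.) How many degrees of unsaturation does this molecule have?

3

Atom tally by fragment:
  thiophene ring core → C:4 H:4 S:1
  (− 3 ring H displaced by substituents)
  + C(CH3)3 → C:4 H:9
  + F → F:1
  + I → I:1
Element totals:
  C: 8
  H: 10
  F: 1
  I: 1
  S: 1
Molecular formula: C8H10FIS.
DoU = (2C + 2 + N − H − X) / 2 = (2·8 + 2 + 0 − 10 − 2) / 2 = 3.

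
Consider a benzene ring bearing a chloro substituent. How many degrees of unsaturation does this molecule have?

Atom tally by fragment:
  benzene ring core → C:6 H:6
  (− 1 ring H displaced by substituents)
  + Cl → Cl:1
Element totals:
  C: 6
  H: 5
  Cl: 1
Molecular formula: C6H5Cl.
DoU = (2C + 2 + N − H − X) / 2 = (2·6 + 2 + 0 − 5 − 1) / 2 = 4.

4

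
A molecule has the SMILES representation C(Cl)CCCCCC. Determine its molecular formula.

Atom tally by fragment:
  ClCH2 → C:1 H:2 Cl:1
  CH2 → C:1 H:2
  CH2 → C:1 H:2
  CH2 → C:1 H:2
  CH2 → C:1 H:2
  CH2 → C:1 H:2
  CH3 → C:1 H:3
Element totals:
  C: 7
  H: 15
  Cl: 1

C7H15Cl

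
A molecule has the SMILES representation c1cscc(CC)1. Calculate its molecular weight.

Atom tally by fragment:
  thiophene ring core → C:4 H:4 S:1
  (− 1 ring H displaced by substituents)
  + C2H5 → C:2 H:5
Element totals:
  C: 6
  H: 8
  S: 1
Molecular formula: C6H8S.
  M = 6(12.011) + 8(1.008) + 32.06
    = 72.066 + 8.064 + 32.060 = 112.190

112.19 g/mol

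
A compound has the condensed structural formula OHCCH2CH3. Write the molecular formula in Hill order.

Element totals:
  C: 3
  H: 6
  O: 1

C3H6O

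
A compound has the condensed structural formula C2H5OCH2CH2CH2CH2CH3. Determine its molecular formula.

C7H16O

Element totals:
  C: 7
  H: 16
  O: 1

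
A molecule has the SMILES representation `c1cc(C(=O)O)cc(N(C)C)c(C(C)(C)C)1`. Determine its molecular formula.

C13H19NO2

Atom tally by fragment:
  benzene ring core → C:6 H:6
  (− 3 ring H displaced by substituents)
  + COOH → C:1 H:1 O:2
  + N(CH3)2 → N:1 C:2 H:6
  + C(CH3)3 → C:4 H:9
Element totals:
  C: 13
  H: 19
  N: 1
  O: 2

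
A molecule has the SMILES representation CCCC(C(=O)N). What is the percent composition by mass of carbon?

Atom tally by fragment:
  CH3 → C:1 H:3
  CH2 → C:1 H:2
  CH2 → C:1 H:2
  CH2CONH2 → C:2 H:4 O:1 N:1
Element totals:
  C: 5
  H: 11
  N: 1
  O: 1
Molecular formula: C5H11NO.
Molar mass = 101.149 g/mol.
Mass from C: 5 × 12.011 = 60.055 g/mol.
%C = 60.055 / 101.149 × 100 = 59.37%.

59.37%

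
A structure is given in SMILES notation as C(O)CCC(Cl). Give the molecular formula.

Atom tally by fragment:
  HOCH2 → C:1 H:3 O:1
  CH2 → C:1 H:2
  CH2 → C:1 H:2
  CH2Cl → C:1 H:2 Cl:1
Element totals:
  C: 4
  H: 9
  Cl: 1
  O: 1

C4H9ClO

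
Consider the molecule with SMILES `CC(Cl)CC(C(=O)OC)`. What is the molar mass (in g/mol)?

Atom tally by fragment:
  CH3 → C:1 H:3
  CH(Cl) → C:1 H:1 Cl:1
  CH2 → C:1 H:2
  CH2COOCH3 → C:3 H:5 O:2
Element totals:
  C: 6
  H: 11
  Cl: 1
  O: 2
Molecular formula: C6H11ClO2.
  M = 6(12.011) + 11(1.008) + 35.45 + 2(15.999)
    = 72.066 + 11.088 + 35.450 + 31.998 = 150.602

150.60 g/mol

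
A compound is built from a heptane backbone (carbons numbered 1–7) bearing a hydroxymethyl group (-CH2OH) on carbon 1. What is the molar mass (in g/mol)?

Atom tally by fragment:
  HOCH2CH2 → C:2 H:5 O:1
  CH2 → C:1 H:2
  CH2 → C:1 H:2
  CH2 → C:1 H:2
  CH2 → C:1 H:2
  CH2 → C:1 H:2
  CH3 → C:1 H:3
Element totals:
  C: 8
  H: 18
  O: 1
Molecular formula: C8H18O.
  M = 8(12.011) + 18(1.008) + 15.999
    = 96.088 + 18.144 + 15.999 = 130.231

130.23 g/mol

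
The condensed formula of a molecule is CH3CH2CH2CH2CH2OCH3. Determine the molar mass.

102.18 g/mol

Element totals:
  C: 6
  H: 14
  O: 1
Molecular formula: C6H14O.
  M = 6(12.011) + 14(1.008) + 15.999
    = 72.066 + 14.112 + 15.999 = 102.177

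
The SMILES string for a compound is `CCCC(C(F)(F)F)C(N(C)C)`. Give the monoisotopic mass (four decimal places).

183.1235

Atom tally by fragment:
  CH3 → C:1 H:3
  CH2 → C:1 H:2
  CH2 → C:1 H:2
  CH(CF3) → C:2 H:1 F:3
  CH2N(CH3)2 → C:3 H:8 N:1
Element totals:
  C: 8
  H: 16
  F: 3
  N: 1
Molecular formula: C8H16F3N.
  M = 8(12.0) + 16(1.007825) + 3(18.998403) + 14.003074
    = 96.000000 + 16.125200 + 56.995209 + 14.003074 = 183.123483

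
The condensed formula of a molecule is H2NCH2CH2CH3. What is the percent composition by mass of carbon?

60.96%

Atom tally by fragment:
  H2NCH2 → C:1 H:4 N:1
  CH2 → C:1 H:2
  CH3 → C:1 H:3
Element totals:
  C: 3
  H: 9
  N: 1
Molecular formula: C3H9N.
Molar mass = 59.112 g/mol.
Mass from C: 3 × 12.011 = 36.033 g/mol.
%C = 36.033 / 59.112 × 100 = 60.96%.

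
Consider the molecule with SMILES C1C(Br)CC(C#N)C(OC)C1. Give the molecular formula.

C8H12BrNO

Atom tally by fragment:
  cyclohexane ring core → C:6 H:12
  (− 3 ring H displaced by substituents)
  + Br → Br:1
  + CN → C:1 N:1
  + OCH3 → C:1 H:3 O:1
Element totals:
  C: 8
  H: 12
  Br: 1
  N: 1
  O: 1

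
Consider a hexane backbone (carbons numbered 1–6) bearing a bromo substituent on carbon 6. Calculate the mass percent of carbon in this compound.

Atom tally by fragment:
  CH3 → C:1 H:3
  CH2 → C:1 H:2
  CH2 → C:1 H:2
  CH2 → C:1 H:2
  CH2 → C:1 H:2
  CH2Br → C:1 H:2 Br:1
Element totals:
  C: 6
  H: 13
  Br: 1
Molecular formula: C6H13Br.
Molar mass = 165.074 g/mol.
Mass from C: 6 × 12.011 = 72.066 g/mol.
%C = 72.066 / 165.074 × 100 = 43.66%.

43.66%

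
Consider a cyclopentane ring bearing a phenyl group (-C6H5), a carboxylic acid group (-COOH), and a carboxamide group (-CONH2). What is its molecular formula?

C13H15NO3

Atom tally by fragment:
  cyclopentane ring core → C:5 H:10
  (− 3 ring H displaced by substituents)
  + C6H5 → C:6 H:5
  + COOH → C:1 H:1 O:2
  + CONH2 → C:1 H:2 O:1 N:1
Element totals:
  C: 13
  H: 15
  N: 1
  O: 3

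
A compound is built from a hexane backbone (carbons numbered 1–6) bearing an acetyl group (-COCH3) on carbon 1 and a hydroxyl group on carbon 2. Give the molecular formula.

Atom tally by fragment:
  CH3COCH2 → C:3 H:5 O:1
  CH(OH) → C:1 H:2 O:1
  CH2 → C:1 H:2
  CH2 → C:1 H:2
  CH2 → C:1 H:2
  CH3 → C:1 H:3
Element totals:
  C: 8
  H: 16
  O: 2

C8H16O2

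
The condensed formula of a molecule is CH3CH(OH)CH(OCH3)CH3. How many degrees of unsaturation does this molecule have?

0

Element totals:
  C: 5
  H: 12
  O: 2
Molecular formula: C5H12O2.
DoU = (2C + 2 + N − H − X) / 2 = (2·5 + 2 + 0 − 12 − 0) / 2 = 0.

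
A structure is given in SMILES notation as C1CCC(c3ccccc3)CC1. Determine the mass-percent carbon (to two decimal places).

Atom tally by fragment:
  cyclohexane ring core → C:6 H:12
  (− 1 ring H displaced by substituents)
  + C6H5 → C:6 H:5
Element totals:
  C: 12
  H: 16
Molecular formula: C12H16.
Molar mass = 160.260 g/mol.
Mass from C: 12 × 12.011 = 144.132 g/mol.
%C = 144.132 / 160.260 × 100 = 89.94%.

89.94%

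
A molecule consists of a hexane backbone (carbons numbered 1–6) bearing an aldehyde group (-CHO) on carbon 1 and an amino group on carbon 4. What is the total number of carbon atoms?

Atom tally by fragment:
  OHCCH2 → C:2 H:3 O:1
  CH2 → C:1 H:2
  CH2 → C:1 H:2
  CH(NH2) → C:1 H:3 N:1
  CH2 → C:1 H:2
  CH3 → C:1 H:3
Element totals:
  C: 7
  H: 15
  N: 1
  O: 1

7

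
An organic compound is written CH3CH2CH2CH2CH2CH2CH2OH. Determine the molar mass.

Element totals:
  C: 7
  H: 16
  O: 1
Molecular formula: C7H16O.
  M = 7(12.011) + 16(1.008) + 15.999
    = 84.077 + 16.128 + 15.999 = 116.204

116.20 g/mol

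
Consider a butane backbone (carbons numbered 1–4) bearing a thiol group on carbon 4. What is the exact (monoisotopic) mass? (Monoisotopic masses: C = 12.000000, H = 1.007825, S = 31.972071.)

Atom tally by fragment:
  CH3 → C:1 H:3
  CH2 → C:1 H:2
  CH2 → C:1 H:2
  CH2SH → C:1 H:3 S:1
Element totals:
  C: 4
  H: 10
  S: 1
Molecular formula: C4H10S.
  M = 4(12.0) + 10(1.007825) + 31.972071
    = 48.000000 + 10.078250 + 31.972071 = 90.050321

90.0503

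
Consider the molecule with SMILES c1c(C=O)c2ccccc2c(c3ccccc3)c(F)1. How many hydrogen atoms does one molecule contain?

Atom tally by fragment:
  naphthalene ring system core → C:10 H:8
  (− 3 ring H displaced by substituents)
  + CHO → C:1 H:1 O:1
  + C6H5 → C:6 H:5
  + F → F:1
Element totals:
  C: 17
  H: 11
  F: 1
  O: 1

11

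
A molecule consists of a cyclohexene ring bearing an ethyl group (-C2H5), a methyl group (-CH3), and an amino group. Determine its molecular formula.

Atom tally by fragment:
  cyclohexene ring core → C:6 H:10
  (− 3 ring H displaced by substituents)
  + C2H5 → C:2 H:5
  + CH3 → C:1 H:3
  + NH2 → N:1 H:2
Element totals:
  C: 9
  H: 17
  N: 1

C9H17N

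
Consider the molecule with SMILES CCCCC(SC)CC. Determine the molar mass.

146.29 g/mol

Atom tally by fragment:
  CH3 → C:1 H:3
  CH2 → C:1 H:2
  CH2 → C:1 H:2
  CH2 → C:1 H:2
  CH(SCH3) → C:2 H:4 S:1
  CH2 → C:1 H:2
  CH3 → C:1 H:3
Element totals:
  C: 8
  H: 18
  S: 1
Molecular formula: C8H18S.
  M = 8(12.011) + 18(1.008) + 32.06
    = 96.088 + 18.144 + 32.060 = 146.292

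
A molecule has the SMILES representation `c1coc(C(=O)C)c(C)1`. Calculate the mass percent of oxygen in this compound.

25.78%

Atom tally by fragment:
  furan ring core → C:4 H:4 O:1
  (− 2 ring H displaced by substituents)
  + COCH3 → C:2 H:3 O:1
  + CH3 → C:1 H:3
Element totals:
  C: 7
  H: 8
  O: 2
Molecular formula: C7H8O2.
Molar mass = 124.139 g/mol.
Mass from O: 2 × 15.999 = 31.998 g/mol.
%O = 31.998 / 124.139 × 100 = 25.78%.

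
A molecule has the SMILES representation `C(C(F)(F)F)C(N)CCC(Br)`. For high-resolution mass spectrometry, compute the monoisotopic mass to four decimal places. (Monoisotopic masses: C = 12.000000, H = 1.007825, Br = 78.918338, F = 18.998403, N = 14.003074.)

233.0027

Atom tally by fragment:
  F3CCH2 → C:2 H:2 F:3
  CH(NH2) → C:1 H:3 N:1
  CH2 → C:1 H:2
  CH2 → C:1 H:2
  CH2Br → C:1 H:2 Br:1
Element totals:
  C: 6
  H: 11
  Br: 1
  F: 3
  N: 1
Molecular formula: C6H11BrF3N.
  M = 6(12.0) + 11(1.007825) + 78.918338 + 3(18.998403) + 14.003074
    = 72.000000 + 11.086075 + 78.918338 + 56.995209 + 14.003074 = 233.002696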